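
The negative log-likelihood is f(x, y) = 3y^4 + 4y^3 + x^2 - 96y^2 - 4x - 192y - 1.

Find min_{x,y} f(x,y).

f(x,y) separates as P(x) + Q(y) − 1, so its minimum is min P + min Q − 1.
P'(x) = 2x - 4 vanishes at x ∈ {2}; Q'(y) = 12(y - 4)(y + 1)(y + 4) vanishes at y ∈ {-4, -1, 4}.
Local minima of P (where P''>0): P(2)=-4. Local minima of Q: Q(-4)=-256, Q(4)=-1280.
So the global minimum of f is P(2) + Q(4) − 1 = -4 − 1280 − 1 = -1285, attained at (2, 4).

-1285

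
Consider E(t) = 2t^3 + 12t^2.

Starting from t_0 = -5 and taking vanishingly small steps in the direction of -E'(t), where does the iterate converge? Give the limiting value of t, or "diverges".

diverges

E'(t) = 6t(t + 4), so E'(-5) = 30.
Gradient descent moves in the -E' direction, i.e. t is decreasing.
There is no critical point below t=-5, and E' keeps the same sign, so the iterate runs off to −∞.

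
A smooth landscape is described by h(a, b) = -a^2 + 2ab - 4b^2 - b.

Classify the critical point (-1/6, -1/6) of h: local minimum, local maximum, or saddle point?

local maximum

The Hessian of h is constant: H = [[-2, 2], [2, -8]].
det(H) = (-2)·(-8) − 2² = 12.
det(H) > 0 and tr(H) = -10 < 0, so H is negative definite and the point is a local maximum.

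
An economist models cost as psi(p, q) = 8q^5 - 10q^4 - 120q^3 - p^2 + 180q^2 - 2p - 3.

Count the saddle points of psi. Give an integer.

psi separates as a function of p plus a function of q, so ∇psi=0 decouples.
∂psi/∂p = -2(p + 1) = 0 at p ∈ {-1}; ∂psi/∂q = 40q(q - 3)(q - 1)(q + 3) = 0 at q ∈ {-3, 0, 1, 3}.
The Hessian is diagonal: diag(psi_pp, psi_qq). Second derivatives: psi_pp(-1)=-2; psi_qq(-3)=-2880, psi_qq(0)=360, psi_qq(1)=-320, psi_qq(3)=1440.
Saddle points occur where the two diagonal entries have opposite signs: (-1, 0), (-1, 3). Count: 2.

2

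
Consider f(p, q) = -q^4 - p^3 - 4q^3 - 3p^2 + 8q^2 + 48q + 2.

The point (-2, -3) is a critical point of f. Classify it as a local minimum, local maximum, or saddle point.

The mixed partial ∂²f/∂p∂q is 0, so the Hessian at any point is diag(f_pp, f_qq) = diag(-6(p + 1), 4(-3q^2 - 6q + 4)).
At (-2, -3): H = diag(6, -20).
The eigenvalues have opposite signs, so H is indefinite: a saddle point.

saddle point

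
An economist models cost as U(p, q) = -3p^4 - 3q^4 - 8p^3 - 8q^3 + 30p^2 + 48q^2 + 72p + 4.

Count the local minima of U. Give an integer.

U separates as a function of p plus a function of q, so ∇U=0 decouples.
∂U/∂p = -12(p - 2)(p + 1)(p + 3) = 0 at p ∈ {-3, -1, 2}; ∂U/∂q = -12q(q - 2)(q + 4) = 0 at q ∈ {-4, 0, 2}.
The Hessian is diagonal: diag(U_pp, U_qq). Second derivatives: U_pp(-3)=-120, U_pp(-1)=72, U_pp(2)=-180; U_qq(-4)=-288, U_qq(0)=96, U_qq(2)=-144.
Local minima occur where both diagonal entries positive: (-1, 0). Count: 1.

1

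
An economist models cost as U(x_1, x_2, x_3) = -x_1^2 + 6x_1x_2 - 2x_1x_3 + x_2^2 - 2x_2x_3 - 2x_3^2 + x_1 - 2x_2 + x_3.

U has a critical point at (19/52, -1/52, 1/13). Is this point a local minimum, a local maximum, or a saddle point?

The Hessian is constant: H = [[-2, 6, -2], [6, 2, -2], [-2, -2, -4]].
Leading principal minors: Δ₁ = -2, Δ₂ = -40, Δ₃ = 208.
The minors fit neither the all-positive nor the alternating-sign pattern, so H is indefinite: a saddle point.

saddle point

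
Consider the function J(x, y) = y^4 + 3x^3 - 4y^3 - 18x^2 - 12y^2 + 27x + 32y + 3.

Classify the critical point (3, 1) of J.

The mixed partial ∂²J/∂x∂y is 0, so the Hessian at any point is diag(J_xx, J_yy) = diag(18(x - 2), 12(y^2 - 2y - 2)).
At (3, 1): H = diag(18, -36).
The eigenvalues have opposite signs, so H is indefinite: a saddle point.

saddle point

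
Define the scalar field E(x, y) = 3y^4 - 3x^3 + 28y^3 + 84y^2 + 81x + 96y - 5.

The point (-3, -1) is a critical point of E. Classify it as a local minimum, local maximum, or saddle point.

local minimum

The mixed partial ∂²E/∂x∂y is 0, so the Hessian at any point is diag(E_xx, E_yy) = diag(-18x, 12(3y^2 + 14y + 14)).
At (-3, -1): H = diag(54, 36).
Both eigenvalues are positive, so H is positive definite: a local minimum.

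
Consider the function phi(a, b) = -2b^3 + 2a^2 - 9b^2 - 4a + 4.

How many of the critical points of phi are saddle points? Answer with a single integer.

1

phi separates as a function of a plus a function of b, so ∇phi=0 decouples.
∂phi/∂a = 4(a - 1) = 0 at a ∈ {1}; ∂phi/∂b = -6b(b + 3) = 0 at b ∈ {-3, 0}.
The Hessian is diagonal: diag(phi_aa, phi_bb). Second derivatives: phi_aa(1)=4; phi_bb(-3)=18, phi_bb(0)=-18.
Saddle points occur where the two diagonal entries have opposite signs: (1, 0). Count: 1.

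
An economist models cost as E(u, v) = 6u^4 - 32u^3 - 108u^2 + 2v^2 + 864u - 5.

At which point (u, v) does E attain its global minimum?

E(u,v) separates as P(u) + Q(v) − 5, so its minimum is min P + min Q − 5.
P'(u) = 24(u - 4)(u - 3)(u + 3) vanishes at u ∈ {-3, 3, 4}; Q'(v) = 4v vanishes at v ∈ {0}.
Local minima of P (where P''>0): P(-3)=-2214, P(4)=1216. Local minima of Q: Q(0)=0.
So the global minimum of E is P(-3) + Q(0) − 5 = -2214 + 0 − 5 = -2219, attained at (-3, 0).

(-3, 0)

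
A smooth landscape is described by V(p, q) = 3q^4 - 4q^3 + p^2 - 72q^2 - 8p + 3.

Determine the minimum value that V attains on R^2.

-653

V(p,q) separates as A(p) + B(q) + 3, so its minimum is min A + min B + 3.
A'(p) = 2p - 8 vanishes at p ∈ {4}; B'(q) = 12q(q - 4)(q + 3) vanishes at q ∈ {-3, 0, 4}.
Local minima of A (where A''>0): A(4)=-16. Local minima of B: B(-3)=-297, B(4)=-640.
So the global minimum of V is A(4) + B(4) + 3 = -16 − 640 + 3 = -653, attained at (4, 4).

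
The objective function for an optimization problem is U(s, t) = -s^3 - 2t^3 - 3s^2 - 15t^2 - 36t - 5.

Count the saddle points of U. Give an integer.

U separates as a function of s plus a function of t, so ∇U=0 decouples.
∂U/∂s = -3s(s + 2) = 0 at s ∈ {-2, 0}; ∂U/∂t = -6(t + 2)(t + 3) = 0 at t ∈ {-3, -2}.
The Hessian is diagonal: diag(U_ss, U_tt). Second derivatives: U_ss(-2)=6, U_ss(0)=-6; U_tt(-3)=6, U_tt(-2)=-6.
Saddle points occur where the two diagonal entries have opposite signs: (-2, -2), (0, -3). Count: 2.

2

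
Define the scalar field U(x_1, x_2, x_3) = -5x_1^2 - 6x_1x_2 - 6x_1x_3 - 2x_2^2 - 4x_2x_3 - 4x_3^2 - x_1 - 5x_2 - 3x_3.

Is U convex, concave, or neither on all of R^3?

concave

U is quadratic, so its Hessian is the constant matrix H = [[-10, -6, -6], [-6, -4, -4], [-6, -4, -8]].
Leading principal minors: -10, 4, -16.
Signs alternate −, +, − ⇒ H ≺ 0 ⇒ concave.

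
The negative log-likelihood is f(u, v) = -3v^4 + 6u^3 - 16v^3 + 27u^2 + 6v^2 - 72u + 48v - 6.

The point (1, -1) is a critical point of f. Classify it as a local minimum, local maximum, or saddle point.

The mixed partial ∂²f/∂u∂v is 0, so the Hessian at any point is diag(f_uu, f_vv) = diag(18(2u + 3), 12(-3v^2 - 8v + 1)).
At (1, -1): H = diag(90, 72).
Both eigenvalues are positive, so H is positive definite: a local minimum.

local minimum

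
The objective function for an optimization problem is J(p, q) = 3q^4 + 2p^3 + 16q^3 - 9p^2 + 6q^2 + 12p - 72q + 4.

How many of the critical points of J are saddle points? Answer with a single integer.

J separates as a function of p plus a function of q, so ∇J=0 decouples.
∂J/∂p = 6(p - 2)(p - 1) = 0 at p ∈ {1, 2}; ∂J/∂q = 12(q - 1)(q + 2)(q + 3) = 0 at q ∈ {-3, -2, 1}.
The Hessian is diagonal: diag(J_pp, J_qq). Second derivatives: J_pp(1)=-6, J_pp(2)=6; J_qq(-3)=48, J_qq(-2)=-36, J_qq(1)=144.
Saddle points occur where the two diagonal entries have opposite signs: (1, -3), (1, 1), (2, -2). Count: 3.

3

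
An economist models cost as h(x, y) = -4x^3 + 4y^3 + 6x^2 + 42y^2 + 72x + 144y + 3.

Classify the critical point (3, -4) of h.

The mixed partial ∂²h/∂x∂y is 0, so the Hessian at any point is diag(h_xx, h_yy) = diag(12(-2x + 1), 12(2y + 7)).
At (3, -4): H = diag(-60, -12).
Both eigenvalues are negative, so H is negative definite: a local maximum.

local maximum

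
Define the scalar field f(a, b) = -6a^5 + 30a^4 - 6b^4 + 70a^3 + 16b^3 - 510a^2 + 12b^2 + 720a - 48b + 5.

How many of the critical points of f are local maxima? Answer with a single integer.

f separates as a function of a plus a function of b, so ∇f=0 decouples.
∂f/∂a = -30(a - 4)(a - 2)(a - 1)(a + 3) = 0 at a ∈ {-3, 1, 2, 4}; ∂f/∂b = -24(b - 2)(b - 1)(b + 1) = 0 at b ∈ {-1, 1, 2}.
The Hessian is diagonal: diag(f_aa, f_bb). Second derivatives: f_aa(-3)=4200, f_aa(1)=-360, f_aa(2)=300, f_aa(4)=-1260; f_bb(-1)=-144, f_bb(1)=48, f_bb(2)=-72.
Local maxima occur where both diagonal entries negative: (1, -1), (1, 2), (4, -1), (4, 2). Count: 4.

4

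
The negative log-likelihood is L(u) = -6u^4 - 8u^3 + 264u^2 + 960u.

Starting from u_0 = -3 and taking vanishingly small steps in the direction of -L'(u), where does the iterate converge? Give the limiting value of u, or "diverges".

-2

L'(u) = -24(u - 5)(u + 2)(u + 4), so L'(-3) = -192.
Gradient descent moves in the -L' direction, i.e. u is increasing.
The nearest critical point in that direction is u = -2, where L'' = 336 > 0 (a local minimum). The iterate converges there.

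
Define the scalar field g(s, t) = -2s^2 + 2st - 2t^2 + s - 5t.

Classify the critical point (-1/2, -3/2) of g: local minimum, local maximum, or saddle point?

local maximum

The Hessian of g is constant: H = [[-4, 2], [2, -4]].
det(H) = (-4)·(-4) − 2² = 12.
det(H) > 0 and tr(H) = -8 < 0, so H is negative definite and the point is a local maximum.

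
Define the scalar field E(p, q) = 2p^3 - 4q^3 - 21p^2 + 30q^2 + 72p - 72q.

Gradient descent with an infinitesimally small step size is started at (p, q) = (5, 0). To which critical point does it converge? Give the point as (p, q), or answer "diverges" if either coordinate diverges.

(4, 2)

E is separable, so gradient descent decouples: p follows -∂E/∂p, q follows -∂E/∂q.
∂E/∂p = 6(p - 4)(p - 3); at p=5 this is 12, so p decreases.
∂E/∂q = -12(q - 3)(q - 2); at q=0 this is -72, so q increases.
p converges to its nearest critical value 4 (a local min of the p-part); q converges to 2. The iterate converges to (4, 2).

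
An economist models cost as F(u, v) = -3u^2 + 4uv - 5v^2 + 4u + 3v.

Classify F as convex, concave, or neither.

concave

F is quadratic, so its Hessian is the constant matrix H = [[-6, 4], [4, -10]].
det(H) = 44, tr(H) = -16.
det(H) > 0 and tr(H) < 0, so H is negative definite everywhere: concave.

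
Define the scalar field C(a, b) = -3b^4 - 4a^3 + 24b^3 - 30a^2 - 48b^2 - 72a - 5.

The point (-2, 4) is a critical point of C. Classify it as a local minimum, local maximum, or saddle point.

The mixed partial ∂²C/∂a∂b is 0, so the Hessian at any point is diag(C_aa, C_bb) = diag(-12(2a + 5), 12(-3b^2 + 12b - 8)).
At (-2, 4): H = diag(-12, -96).
Both eigenvalues are negative, so H is negative definite: a local maximum.

local maximum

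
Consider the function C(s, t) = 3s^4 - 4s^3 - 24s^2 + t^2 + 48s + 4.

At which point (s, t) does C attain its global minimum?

(-2, 0)

C(s,t) separates as P(s) + Q(t) + 4, so its minimum is min P + min Q + 4.
P'(s) = 12(s - 2)(s - 1)(s + 2) vanishes at s ∈ {-2, 1, 2}; Q'(t) = 2t vanishes at t ∈ {0}.
Local minima of P (where P''>0): P(-2)=-112, P(2)=16. Local minima of Q: Q(0)=0.
So the global minimum of C is P(-2) + Q(0) + 4 = -112 + 0 + 4 = -108, attained at (-2, 0).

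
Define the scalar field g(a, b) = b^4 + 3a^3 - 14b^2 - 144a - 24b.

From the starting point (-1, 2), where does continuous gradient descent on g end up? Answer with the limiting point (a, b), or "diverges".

(4, 3)

g is separable, so gradient descent decouples: a follows -∂g/∂a, b follows -∂g/∂b.
∂g/∂a = 9(a - 4)(a + 4); at a=-1 this is -135, so a increases.
∂g/∂b = 4(b - 3)(b + 1)(b + 2); at b=2 this is -48, so b increases.
a converges to its nearest critical value 4 (a local min of the a-part); b converges to 3. The iterate converges to (4, 3).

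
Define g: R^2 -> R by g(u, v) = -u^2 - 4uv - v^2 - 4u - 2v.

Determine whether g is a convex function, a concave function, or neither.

g is quadratic, so its Hessian is the constant matrix H = [[-2, -4], [-4, -2]].
det(H) = -12, tr(H) = -4.
det(H) < 0, so H is indefinite: neither convex nor concave.

neither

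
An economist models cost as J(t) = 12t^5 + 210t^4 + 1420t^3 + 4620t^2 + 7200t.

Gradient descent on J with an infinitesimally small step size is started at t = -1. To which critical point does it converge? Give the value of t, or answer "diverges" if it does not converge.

-2

J'(t) = 60(t + 2)(t + 3)(t + 4)(t + 5), so J'(-1) = 1440.
Gradient descent moves in the -J' direction, i.e. t is decreasing.
The nearest critical point in that direction is t = -2, where J'' = 360 > 0 (a local minimum). The iterate converges there.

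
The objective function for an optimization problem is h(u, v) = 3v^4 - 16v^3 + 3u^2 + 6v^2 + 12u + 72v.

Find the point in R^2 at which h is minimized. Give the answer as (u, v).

(-2, -1)

h(u,v) separates as P(u) + Q(v), so its minimum is min P + min Q.
P'(u) = 6u + 12 vanishes at u ∈ {-2}; Q'(v) = 12(v - 3)(v - 2)(v + 1) vanishes at v ∈ {-1, 2, 3}.
Local minima of P (where P''>0): P(-2)=-12. Local minima of Q: Q(-1)=-47, Q(3)=81.
So the global minimum of h is P(-2) + Q(-1) = -12 − 47 = -59, attained at (-2, -1).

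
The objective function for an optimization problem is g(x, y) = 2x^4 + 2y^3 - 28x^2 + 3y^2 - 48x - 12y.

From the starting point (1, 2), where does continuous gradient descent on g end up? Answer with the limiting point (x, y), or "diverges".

g is separable, so gradient descent decouples: x follows -∂g/∂x, y follows -∂g/∂y.
∂g/∂x = 8(x - 3)(x + 1)(x + 2); at x=1 this is -96, so x increases.
∂g/∂y = 6(y - 1)(y + 2); at y=2 this is 24, so y decreases.
x converges to its nearest critical value 3 (a local min of the x-part); y converges to 1. The iterate converges to (3, 1).

(3, 1)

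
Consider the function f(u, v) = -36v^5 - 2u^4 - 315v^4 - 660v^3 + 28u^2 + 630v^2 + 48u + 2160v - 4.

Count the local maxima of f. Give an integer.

f separates as a function of u plus a function of v, so ∇f=0 decouples.
∂f/∂u = -8(u - 3)(u + 1)(u + 2) = 0 at u ∈ {-2, -1, 3}; ∂f/∂v = -180(v - 1)(v + 1)(v + 3)(v + 4) = 0 at v ∈ {-4, -3, -1, 1}.
The Hessian is diagonal: diag(f_uu, f_vv). Second derivatives: f_uu(-2)=-40, f_uu(-1)=32, f_uu(3)=-160; f_vv(-4)=2700, f_vv(-3)=-1440, f_vv(-1)=2160, f_vv(1)=-7200.
Local maxima occur where both diagonal entries negative: (-2, -3), (-2, 1), (3, -3), (3, 1). Count: 4.

4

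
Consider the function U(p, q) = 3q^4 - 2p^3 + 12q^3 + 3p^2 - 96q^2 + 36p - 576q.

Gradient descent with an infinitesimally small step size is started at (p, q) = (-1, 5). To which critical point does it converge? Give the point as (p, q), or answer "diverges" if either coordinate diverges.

(-2, 4)

U is separable, so gradient descent decouples: p follows -∂U/∂p, q follows -∂U/∂q.
∂U/∂p = -6(p - 3)(p + 2); at p=-1 this is 24, so p decreases.
∂U/∂q = 12(q - 4)(q + 3)(q + 4); at q=5 this is 864, so q decreases.
p converges to its nearest critical value -2 (a local min of the p-part); q converges to 4. The iterate converges to (-2, 4).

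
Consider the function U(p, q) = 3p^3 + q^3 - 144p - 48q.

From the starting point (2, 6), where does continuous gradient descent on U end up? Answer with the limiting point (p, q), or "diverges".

(4, 4)

U is separable, so gradient descent decouples: p follows -∂U/∂p, q follows -∂U/∂q.
∂U/∂p = 9(p - 4)(p + 4); at p=2 this is -108, so p increases.
∂U/∂q = 3(q - 4)(q + 4); at q=6 this is 60, so q decreases.
p converges to its nearest critical value 4 (a local min of the p-part); q converges to 4. The iterate converges to (4, 4).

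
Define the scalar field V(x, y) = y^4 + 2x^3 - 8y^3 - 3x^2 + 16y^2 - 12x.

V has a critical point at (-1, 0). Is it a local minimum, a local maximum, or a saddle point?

saddle point

The mixed partial ∂²V/∂x∂y is 0, so the Hessian at any point is diag(V_xx, V_yy) = diag(6(2x - 1), 4(3y^2 - 12y + 8)).
At (-1, 0): H = diag(-18, 32).
The eigenvalues have opposite signs, so H is indefinite: a saddle point.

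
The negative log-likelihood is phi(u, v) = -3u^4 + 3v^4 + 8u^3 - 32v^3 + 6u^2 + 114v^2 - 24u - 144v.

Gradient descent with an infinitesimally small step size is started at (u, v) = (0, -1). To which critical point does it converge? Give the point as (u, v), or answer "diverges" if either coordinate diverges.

phi is separable, so gradient descent decouples: u follows -∂phi/∂u, v follows -∂phi/∂v.
∂phi/∂u = -12(u - 2)(u - 1)(u + 1); at u=0 this is -24, so u increases.
∂phi/∂v = 12(v - 4)(v - 3)(v - 1); at v=-1 this is -480, so v increases.
u converges to its nearest critical value 1 (a local min of the u-part); v converges to 1. The iterate converges to (1, 1).

(1, 1)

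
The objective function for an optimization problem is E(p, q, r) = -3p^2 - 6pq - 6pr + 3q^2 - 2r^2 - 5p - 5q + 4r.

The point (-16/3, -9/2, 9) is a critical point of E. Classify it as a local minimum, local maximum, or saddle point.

The Hessian is constant: H = [[-6, -6, -6], [-6, 6, 0], [-6, 0, -4]].
Leading principal minors: Δ₁ = -6, Δ₂ = -72, Δ₃ = 72.
The minors fit neither the all-positive nor the alternating-sign pattern, so H is indefinite: a saddle point.

saddle point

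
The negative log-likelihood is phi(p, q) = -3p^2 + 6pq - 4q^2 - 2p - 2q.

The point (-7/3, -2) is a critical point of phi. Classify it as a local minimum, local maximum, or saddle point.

local maximum

The Hessian of phi is constant: H = [[-6, 6], [6, -8]].
det(H) = (-6)·(-8) − 6² = 12.
det(H) > 0 and tr(H) = -14 < 0, so H is negative definite and the point is a local maximum.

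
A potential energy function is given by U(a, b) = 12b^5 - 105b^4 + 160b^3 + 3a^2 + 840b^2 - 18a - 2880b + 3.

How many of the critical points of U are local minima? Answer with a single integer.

U separates as a function of a plus a function of b, so ∇U=0 decouples.
∂U/∂a = 6(a - 3) = 0 at a ∈ {3}; ∂U/∂b = 60(b - 4)(b - 3)(b - 2)(b + 2) = 0 at b ∈ {-2, 2, 3, 4}.
The Hessian is diagonal: diag(U_aa, U_bb). Second derivatives: U_aa(3)=6; U_bb(-2)=-7200, U_bb(2)=480, U_bb(3)=-300, U_bb(4)=720.
Local minima occur where both diagonal entries positive: (3, 2), (3, 4). Count: 2.

2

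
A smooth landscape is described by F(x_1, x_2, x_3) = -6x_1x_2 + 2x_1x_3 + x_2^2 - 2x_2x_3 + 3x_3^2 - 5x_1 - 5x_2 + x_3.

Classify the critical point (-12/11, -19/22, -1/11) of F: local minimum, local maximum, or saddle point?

The Hessian is constant: H = [[0, -6, 2], [-6, 2, -2], [2, -2, 6]].
Leading principal minors: Δ₁ = 0, Δ₂ = -36, Δ₃ = -176.
The minors fit neither the all-positive nor the alternating-sign pattern, so H is indefinite: a saddle point.

saddle point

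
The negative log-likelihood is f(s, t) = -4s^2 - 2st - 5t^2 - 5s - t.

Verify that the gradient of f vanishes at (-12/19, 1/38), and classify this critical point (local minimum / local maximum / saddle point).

local maximum

∇f = (-8s - 2t - 5, -2s - 10t - 1); substituting (-12/19, 1/38) gives ∇f = (0, 0), so (-12/19, 1/38) is indeed a critical point.
The Hessian of f is constant: H = [[-8, -2], [-2, -10]].
det(H) = (-8)·(-10) − (-2)² = 76.
det(H) > 0 and tr(H) = -18 < 0, so H is negative definite and the point is a local maximum.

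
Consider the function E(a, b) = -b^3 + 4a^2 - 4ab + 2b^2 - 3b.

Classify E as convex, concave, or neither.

The term -b^3 is cubic, so the Hessian is not constant.
∂²E/∂b² = -6b + 4, which takes both signs as b varies (negative for sufficiently large b). A diagonal entry of the Hessian changing sign means the Hessian is neither positive- nor negative-semidefinite on all of R^2.

neither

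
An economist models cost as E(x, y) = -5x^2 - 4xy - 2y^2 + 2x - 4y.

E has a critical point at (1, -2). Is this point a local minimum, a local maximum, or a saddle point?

local maximum

The Hessian of E is constant: H = [[-10, -4], [-4, -4]].
det(H) = (-10)·(-4) − (-4)² = 24.
det(H) > 0 and tr(H) = -14 < 0, so H is negative definite and the point is a local maximum.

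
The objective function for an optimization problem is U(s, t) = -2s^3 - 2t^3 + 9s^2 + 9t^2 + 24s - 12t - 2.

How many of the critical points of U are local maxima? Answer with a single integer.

1

U separates as a function of s plus a function of t, so ∇U=0 decouples.
∂U/∂s = -6(s - 4)(s + 1) = 0 at s ∈ {-1, 4}; ∂U/∂t = -6(t - 2)(t - 1) = 0 at t ∈ {1, 2}.
The Hessian is diagonal: diag(U_ss, U_tt). Second derivatives: U_ss(-1)=30, U_ss(4)=-30; U_tt(1)=6, U_tt(2)=-6.
Local maxima occur where both diagonal entries negative: (4, 2). Count: 1.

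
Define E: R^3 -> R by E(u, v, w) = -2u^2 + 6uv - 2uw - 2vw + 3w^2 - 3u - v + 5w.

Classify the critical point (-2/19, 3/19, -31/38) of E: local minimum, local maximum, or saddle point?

saddle point

The Hessian is constant: H = [[-4, 6, -2], [6, 0, -2], [-2, -2, 6]].
Leading principal minors: Δ₁ = -4, Δ₂ = -36, Δ₃ = -152.
The minors fit neither the all-positive nor the alternating-sign pattern, so H is indefinite: a saddle point.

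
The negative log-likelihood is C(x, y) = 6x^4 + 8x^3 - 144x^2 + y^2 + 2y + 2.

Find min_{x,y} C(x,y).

-1279

C(x,y) separates as P(x) + Q(y) + 2, so its minimum is min P + min Q + 2.
P'(x) = 24x(x - 3)(x + 4) vanishes at x ∈ {-4, 0, 3}; Q'(y) = 2y + 2 vanishes at y ∈ {-1}.
Local minima of P (where P''>0): P(-4)=-1280, P(3)=-594. Local minima of Q: Q(-1)=-1.
So the global minimum of C is P(-4) + Q(-1) + 2 = -1280 − 1 + 2 = -1279, attained at (-4, -1).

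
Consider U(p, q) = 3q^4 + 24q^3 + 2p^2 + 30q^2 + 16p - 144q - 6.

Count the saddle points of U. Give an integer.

U separates as a function of p plus a function of q, so ∇U=0 decouples.
∂U/∂p = 4(p + 4) = 0 at p ∈ {-4}; ∂U/∂q = 12(q - 1)(q + 3)(q + 4) = 0 at q ∈ {-4, -3, 1}.
The Hessian is diagonal: diag(U_pp, U_qq). Second derivatives: U_pp(-4)=4; U_qq(-4)=60, U_qq(-3)=-48, U_qq(1)=240.
Saddle points occur where the two diagonal entries have opposite signs: (-4, -3). Count: 1.

1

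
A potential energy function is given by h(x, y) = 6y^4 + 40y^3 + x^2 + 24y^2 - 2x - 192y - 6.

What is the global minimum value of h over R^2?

-129

h(x,y) separates as P(x) + Q(y) − 6, so its minimum is min P + min Q − 6.
P'(x) = 2x - 2 vanishes at x ∈ {1}; Q'(y) = 24(y - 1)(y + 2)(y + 4) vanishes at y ∈ {-4, -2, 1}.
Local minima of P (where P''>0): P(1)=-1. Local minima of Q: Q(-4)=128, Q(1)=-122.
So the global minimum of h is P(1) + Q(1) − 6 = -1 − 122 − 6 = -129, attained at (1, 1).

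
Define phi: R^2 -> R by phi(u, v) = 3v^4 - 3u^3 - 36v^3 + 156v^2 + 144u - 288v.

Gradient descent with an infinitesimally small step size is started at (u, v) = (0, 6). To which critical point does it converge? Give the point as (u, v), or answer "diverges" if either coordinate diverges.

phi is separable, so gradient descent decouples: u follows -∂phi/∂u, v follows -∂phi/∂v.
∂phi/∂u = -9(u - 4)(u + 4); at u=0 this is 144, so u decreases.
∂phi/∂v = 12(v - 4)(v - 3)(v - 2); at v=6 this is 288, so v decreases.
u converges to its nearest critical value -4 (a local min of the u-part); v converges to 4. The iterate converges to (-4, 4).

(-4, 4)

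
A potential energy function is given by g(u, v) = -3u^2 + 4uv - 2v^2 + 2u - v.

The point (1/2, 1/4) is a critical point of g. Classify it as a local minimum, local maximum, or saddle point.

local maximum

The Hessian of g is constant: H = [[-6, 4], [4, -4]].
det(H) = (-6)·(-4) − 4² = 8.
det(H) > 0 and tr(H) = -10 < 0, so H is negative definite and the point is a local maximum.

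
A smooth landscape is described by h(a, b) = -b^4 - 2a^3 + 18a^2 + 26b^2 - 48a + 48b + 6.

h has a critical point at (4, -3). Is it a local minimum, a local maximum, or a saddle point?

local maximum

The mixed partial ∂²h/∂a∂b is 0, so the Hessian at any point is diag(h_aa, h_bb) = diag(12(-a + 3), 4(-3b^2 + 13)).
At (4, -3): H = diag(-12, -56).
Both eigenvalues are negative, so H is negative definite: a local maximum.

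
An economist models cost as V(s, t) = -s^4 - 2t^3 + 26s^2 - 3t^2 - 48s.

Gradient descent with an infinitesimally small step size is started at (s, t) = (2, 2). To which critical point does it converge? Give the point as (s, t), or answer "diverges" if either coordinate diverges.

diverges

V is separable, so gradient descent decouples: s follows -∂V/∂s, t follows -∂V/∂t.
∂V/∂s = -4(s - 3)(s - 1)(s + 4); at s=2 this is 24, so s decreases.
∂V/∂t = -6t(t + 1); at t=2 this is -36, so t increases.
The t-coordinate has no critical point in that direction and runs off to infinity.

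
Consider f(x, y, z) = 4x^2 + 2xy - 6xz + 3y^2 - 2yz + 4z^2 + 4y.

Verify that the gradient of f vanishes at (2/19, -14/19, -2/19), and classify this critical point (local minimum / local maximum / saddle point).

local minimum

∇f = (8x + 2y - 6z, 2x + 6y - 2z + 4, -6x - 2y + 8z); substituting (2/19, -14/19, -2/19) gives ∇f = (0, 0, 0), so (2/19, -14/19, -2/19) is indeed a critical point.
The Hessian is constant: H = [[8, 2, -6], [2, 6, -2], [-6, -2, 8]].
Leading principal minors: Δ₁ = 8, Δ₂ = 44, Δ₃ = 152.
All leading minors are positive, so H is positive definite: a local minimum.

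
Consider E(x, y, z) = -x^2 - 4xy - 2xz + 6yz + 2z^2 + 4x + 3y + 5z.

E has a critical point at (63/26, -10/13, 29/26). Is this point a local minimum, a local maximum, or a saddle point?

The Hessian is constant: H = [[-2, -4, -2], [-4, 0, 6], [-2, 6, 4]].
Leading principal minors: Δ₁ = -2, Δ₂ = -16, Δ₃ = 104.
The minors fit neither the all-positive nor the alternating-sign pattern, so H is indefinite: a saddle point.

saddle point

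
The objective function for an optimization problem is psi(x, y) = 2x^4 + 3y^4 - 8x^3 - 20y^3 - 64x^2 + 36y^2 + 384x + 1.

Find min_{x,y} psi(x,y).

-1535

psi(x,y) separates as P(x) + Q(y) + 1, so its minimum is min P + min Q + 1.
P'(x) = 8(x - 4)(x - 3)(x + 4) vanishes at x ∈ {-4, 3, 4}; Q'(y) = 12y(y - 3)(y - 2) vanishes at y ∈ {0, 2, 3}.
Local minima of P (where P''>0): P(-4)=-1536, P(4)=512. Local minima of Q: Q(0)=0, Q(3)=27.
So the global minimum of psi is P(-4) + Q(0) + 1 = -1536 + 0 + 1 = -1535, attained at (-4, 0).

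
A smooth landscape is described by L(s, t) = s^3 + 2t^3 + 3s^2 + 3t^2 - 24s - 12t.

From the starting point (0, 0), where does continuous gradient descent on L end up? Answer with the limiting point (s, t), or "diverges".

L is separable, so gradient descent decouples: s follows -∂L/∂s, t follows -∂L/∂t.
∂L/∂s = 3(s - 2)(s + 4); at s=0 this is -24, so s increases.
∂L/∂t = 6(t - 1)(t + 2); at t=0 this is -12, so t increases.
s converges to its nearest critical value 2 (a local min of the s-part); t converges to 1. The iterate converges to (2, 1).

(2, 1)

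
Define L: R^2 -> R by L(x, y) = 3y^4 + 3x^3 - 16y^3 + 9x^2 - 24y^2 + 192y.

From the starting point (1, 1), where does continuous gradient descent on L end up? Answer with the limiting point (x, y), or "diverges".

(0, -2)

L is separable, so gradient descent decouples: x follows -∂L/∂x, y follows -∂L/∂y.
∂L/∂x = 9x(x + 2); at x=1 this is 27, so x decreases.
∂L/∂y = 12(y - 4)(y - 2)(y + 2); at y=1 this is 108, so y decreases.
x converges to its nearest critical value 0 (a local min of the x-part); y converges to -2. The iterate converges to (0, -2).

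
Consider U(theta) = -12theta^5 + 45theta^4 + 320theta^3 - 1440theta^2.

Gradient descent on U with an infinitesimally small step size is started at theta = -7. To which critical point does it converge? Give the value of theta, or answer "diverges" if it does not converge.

U'(theta) = -60theta(theta - 4)(theta - 3)(theta + 4), so U'(-7) = -138600.
Gradient descent moves in the -U' direction, i.e. theta is increasing.
The nearest critical point in that direction is theta = -4, where U'' = 13440 > 0 (a local minimum). The iterate converges there.

-4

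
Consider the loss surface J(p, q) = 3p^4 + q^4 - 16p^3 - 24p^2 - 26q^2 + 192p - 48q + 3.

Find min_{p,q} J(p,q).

-653

J(p,q) separates as A(p) + B(q) + 3, so its minimum is min A + min B + 3.
A'(p) = 12(p - 4)(p - 2)(p + 2) vanishes at p ∈ {-2, 2, 4}; B'(q) = 4(q - 4)(q + 1)(q + 3) vanishes at q ∈ {-3, -1, 4}.
Local minima of A (where A''>0): A(-2)=-304, A(4)=128. Local minima of B: B(-3)=-9, B(4)=-352.
So the global minimum of J is A(-2) + B(4) + 3 = -304 − 352 + 3 = -653, attained at (-2, 4).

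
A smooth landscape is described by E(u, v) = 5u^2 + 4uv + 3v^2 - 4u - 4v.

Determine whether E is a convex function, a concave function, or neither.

convex

E is quadratic, so its Hessian is the constant matrix H = [[10, 4], [4, 6]].
det(H) = 44, tr(H) = 16.
det(H) > 0 and tr(H) > 0, so H is positive definite everywhere: convex.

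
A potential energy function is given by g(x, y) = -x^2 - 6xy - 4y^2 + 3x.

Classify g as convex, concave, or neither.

neither

g is quadratic, so its Hessian is the constant matrix H = [[-2, -6], [-6, -8]].
det(H) = -20, tr(H) = -10.
det(H) < 0, so H is indefinite: neither convex nor concave.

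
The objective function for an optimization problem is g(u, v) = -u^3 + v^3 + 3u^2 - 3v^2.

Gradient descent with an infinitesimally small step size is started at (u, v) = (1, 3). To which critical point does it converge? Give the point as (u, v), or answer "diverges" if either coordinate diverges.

g is separable, so gradient descent decouples: u follows -∂g/∂u, v follows -∂g/∂v.
∂g/∂u = -3u(u - 2); at u=1 this is 3, so u decreases.
∂g/∂v = 3v(v - 2); at v=3 this is 9, so v decreases.
u converges to its nearest critical value 0 (a local min of the u-part); v converges to 2. The iterate converges to (0, 2).

(0, 2)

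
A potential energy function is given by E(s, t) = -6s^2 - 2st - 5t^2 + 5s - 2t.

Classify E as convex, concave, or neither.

concave

E is quadratic, so its Hessian is the constant matrix H = [[-12, -2], [-2, -10]].
det(H) = 116, tr(H) = -22.
det(H) > 0 and tr(H) < 0, so H is negative definite everywhere: concave.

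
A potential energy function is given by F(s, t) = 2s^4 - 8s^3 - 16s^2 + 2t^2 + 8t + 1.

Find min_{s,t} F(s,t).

-263

F(s,t) separates as P(s) + Q(t) + 1, so its minimum is min P + min Q + 1.
P'(s) = 8s(s - 4)(s + 1) vanishes at s ∈ {-1, 0, 4}; Q'(t) = 4(t + 2) vanishes at t ∈ {-2}.
Local minima of P (where P''>0): P(-1)=-6, P(4)=-256. Local minima of Q: Q(-2)=-8.
So the global minimum of F is P(4) + Q(-2) + 1 = -256 − 8 + 1 = -263, attained at (4, -2).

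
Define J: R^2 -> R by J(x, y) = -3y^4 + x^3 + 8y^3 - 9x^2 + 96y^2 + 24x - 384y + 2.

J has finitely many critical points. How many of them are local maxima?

J separates as a function of x plus a function of y, so ∇J=0 decouples.
∂J/∂x = 3(x - 4)(x - 2) = 0 at x ∈ {2, 4}; ∂J/∂y = -12(y - 4)(y - 2)(y + 4) = 0 at y ∈ {-4, 2, 4}.
The Hessian is diagonal: diag(J_xx, J_yy). Second derivatives: J_xx(2)=-6, J_xx(4)=6; J_yy(-4)=-576, J_yy(2)=144, J_yy(4)=-192.
Local maxima occur where both diagonal entries negative: (2, -4), (2, 4). Count: 2.

2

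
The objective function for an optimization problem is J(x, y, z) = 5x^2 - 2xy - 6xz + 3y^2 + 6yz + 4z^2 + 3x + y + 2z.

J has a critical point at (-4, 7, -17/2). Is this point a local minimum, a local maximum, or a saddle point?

local minimum

The Hessian is constant: H = [[10, -2, -6], [-2, 6, 6], [-6, 6, 8]].
Leading principal minors: Δ₁ = 10, Δ₂ = 56, Δ₃ = 16.
All leading minors are positive, so H is positive definite: a local minimum.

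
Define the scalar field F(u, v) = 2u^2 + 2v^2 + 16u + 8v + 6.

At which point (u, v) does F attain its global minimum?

F(u,v) separates as P(u) + Q(v) + 6, so its minimum is min P + min Q + 6.
P'(u) = 4u + 16 vanishes at u ∈ {-4}; Q'(v) = 4v + 8 vanishes at v ∈ {-2}.
Local minima of P (where P''>0): P(-4)=-32. Local minima of Q: Q(-2)=-8.
So the global minimum of F is P(-4) + Q(-2) + 6 = -32 − 8 + 6 = -34, attained at (-4, -2).

(-4, -2)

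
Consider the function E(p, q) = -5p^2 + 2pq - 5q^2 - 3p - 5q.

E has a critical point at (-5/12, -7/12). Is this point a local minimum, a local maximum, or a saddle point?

The Hessian of E is constant: H = [[-10, 2], [2, -10]].
det(H) = (-10)·(-10) − 2² = 96.
det(H) > 0 and tr(H) = -20 < 0, so H is negative definite and the point is a local maximum.

local maximum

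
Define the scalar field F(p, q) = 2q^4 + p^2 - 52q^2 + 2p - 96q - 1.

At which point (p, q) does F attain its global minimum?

(-1, 4)

F(p,q) separates as A(p) + B(q) − 1, so its minimum is min A + min B − 1.
A'(p) = 2p + 2 vanishes at p ∈ {-1}; B'(q) = 8(q - 4)(q + 1)(q + 3) vanishes at q ∈ {-3, -1, 4}.
Local minima of A (where A''>0): A(-1)=-1. Local minima of B: B(-3)=-18, B(4)=-704.
So the global minimum of F is A(-1) + B(4) − 1 = -1 − 704 − 1 = -706, attained at (-1, 4).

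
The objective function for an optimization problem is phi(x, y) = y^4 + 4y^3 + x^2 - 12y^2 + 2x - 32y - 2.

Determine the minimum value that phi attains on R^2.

phi(x,y) separates as P(x) + Q(y) − 2, so its minimum is min P + min Q − 2.
P'(x) = 2x + 2 vanishes at x ∈ {-1}; Q'(y) = 4(y - 2)(y + 1)(y + 4) vanishes at y ∈ {-4, -1, 2}.
Local minima of P (where P''>0): P(-1)=-1. Local minima of Q: Q(-4)=-64, Q(2)=-64.
So the global minimum of phi is P(-1) + Q(-4) − 2 = -1 − 64 − 2 = -67, attained at (-1, -4).

-67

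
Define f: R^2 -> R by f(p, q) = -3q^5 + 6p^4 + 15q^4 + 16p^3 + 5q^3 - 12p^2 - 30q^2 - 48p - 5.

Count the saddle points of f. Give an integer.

6

f separates as a function of p plus a function of q, so ∇f=0 decouples.
∂f/∂p = 24(p - 1)(p + 1)(p + 2) = 0 at p ∈ {-2, -1, 1}; ∂f/∂q = -15q(q - 4)(q - 1)(q + 1) = 0 at q ∈ {-1, 0, 1, 4}.
The Hessian is diagonal: diag(f_pp, f_qq). Second derivatives: f_pp(-2)=72, f_pp(-1)=-48, f_pp(1)=144; f_qq(-1)=150, f_qq(0)=-60, f_qq(1)=90, f_qq(4)=-900.
Saddle points occur where the two diagonal entries have opposite signs: (-2, 0), (-2, 4), (-1, -1), (-1, 1), (1, 0), (1, 4). Count: 6.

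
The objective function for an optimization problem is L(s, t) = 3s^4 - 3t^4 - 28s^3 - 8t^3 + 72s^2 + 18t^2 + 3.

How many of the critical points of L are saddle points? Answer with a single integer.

L separates as a function of s plus a function of t, so ∇L=0 decouples.
∂L/∂s = 12s(s - 4)(s - 3) = 0 at s ∈ {0, 3, 4}; ∂L/∂t = -12t(t - 1)(t + 3) = 0 at t ∈ {-3, 0, 1}.
The Hessian is diagonal: diag(L_ss, L_tt). Second derivatives: L_ss(0)=144, L_ss(3)=-36, L_ss(4)=48; L_tt(-3)=-144, L_tt(0)=36, L_tt(1)=-48.
Saddle points occur where the two diagonal entries have opposite signs: (0, -3), (0, 1), (3, 0), (4, -3), (4, 1). Count: 5.

5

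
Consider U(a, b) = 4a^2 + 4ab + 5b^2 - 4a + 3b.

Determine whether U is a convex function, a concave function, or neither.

convex

U is quadratic, so its Hessian is the constant matrix H = [[8, 4], [4, 10]].
det(H) = 64, tr(H) = 18.
det(H) > 0 and tr(H) > 0, so H is positive definite everywhere: convex.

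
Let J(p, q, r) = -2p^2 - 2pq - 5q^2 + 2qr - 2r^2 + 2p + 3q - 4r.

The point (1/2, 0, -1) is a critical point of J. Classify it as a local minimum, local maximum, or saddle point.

local maximum

The Hessian is constant: H = [[-4, -2, 0], [-2, -10, 2], [0, 2, -4]].
Leading principal minors: Δ₁ = -4, Δ₂ = 36, Δ₃ = -128.
The minors alternate sign starting negative (−, +, −), so H is negative definite: a local maximum.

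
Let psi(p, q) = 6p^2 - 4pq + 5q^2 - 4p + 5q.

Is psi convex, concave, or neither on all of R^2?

psi is quadratic, so its Hessian is the constant matrix H = [[12, -4], [-4, 10]].
det(H) = 104, tr(H) = 22.
det(H) > 0 and tr(H) > 0, so H is positive definite everywhere: convex.

convex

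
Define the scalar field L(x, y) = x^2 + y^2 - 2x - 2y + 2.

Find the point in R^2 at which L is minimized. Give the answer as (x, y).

L(x,y) separates as P(x) + Q(y) + 2, so its minimum is min P + min Q + 2.
P'(x) = 2x - 2 vanishes at x ∈ {1}; Q'(y) = 2y - 2 vanishes at y ∈ {1}.
Local minima of P (where P''>0): P(1)=-1. Local minima of Q: Q(1)=-1.
So the global minimum of L is P(1) + Q(1) + 2 = -1 − 1 + 2 = 0, attained at (1, 1).

(1, 1)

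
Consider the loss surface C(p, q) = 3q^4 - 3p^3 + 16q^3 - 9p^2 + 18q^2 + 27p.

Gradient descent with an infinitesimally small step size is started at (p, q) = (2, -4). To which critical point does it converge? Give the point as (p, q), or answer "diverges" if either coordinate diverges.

diverges

C is separable, so gradient descent decouples: p follows -∂C/∂p, q follows -∂C/∂q.
∂C/∂p = -9(p - 1)(p + 3); at p=2 this is -45, so p increases.
∂C/∂q = 12q(q + 1)(q + 3); at q=-4 this is -144, so q increases.
The p-coordinate has no critical point in that direction and runs off to infinity.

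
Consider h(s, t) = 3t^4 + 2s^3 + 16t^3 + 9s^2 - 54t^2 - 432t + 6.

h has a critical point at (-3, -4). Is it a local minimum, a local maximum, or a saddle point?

saddle point

The mixed partial ∂²h/∂s∂t is 0, so the Hessian at any point is diag(h_ss, h_tt) = diag(6(2s + 3), 12(3t^2 + 8t - 9)).
At (-3, -4): H = diag(-18, 84).
The eigenvalues have opposite signs, so H is indefinite: a saddle point.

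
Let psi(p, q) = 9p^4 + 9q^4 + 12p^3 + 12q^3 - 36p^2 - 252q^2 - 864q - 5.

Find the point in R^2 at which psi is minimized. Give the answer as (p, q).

(-2, 4)

psi(p,q) separates as A(p) + B(q) − 5, so its minimum is min A + min B − 5.
A'(p) = 36p(p - 1)(p + 2) vanishes at p ∈ {-2, 0, 1}; B'(q) = 36(q - 4)(q + 2)(q + 3) vanishes at q ∈ {-3, -2, 4}.
Local minima of A (where A''>0): A(-2)=-96, A(1)=-15. Local minima of B: B(-3)=729, B(4)=-4416.
So the global minimum of psi is A(-2) + B(4) − 5 = -96 − 4416 − 5 = -4517, attained at (-2, 4).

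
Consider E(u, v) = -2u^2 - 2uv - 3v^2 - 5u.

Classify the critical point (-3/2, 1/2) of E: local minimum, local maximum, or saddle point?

The Hessian of E is constant: H = [[-4, -2], [-2, -6]].
det(H) = (-4)·(-6) − (-2)² = 20.
det(H) > 0 and tr(H) = -10 < 0, so H is negative definite and the point is a local maximum.

local maximum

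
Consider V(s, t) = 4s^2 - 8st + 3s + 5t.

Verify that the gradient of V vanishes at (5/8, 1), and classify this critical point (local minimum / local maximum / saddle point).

saddle point

∇V = (8s - 8t + 3, -8s + 5); substituting (5/8, 1) gives ∇V = (0, 0), so (5/8, 1) is indeed a critical point.
The Hessian of V is constant: H = [[8, -8], [-8, 0]].
det(H) = 8·0 − (-8)² = -64.
Since det(H) < 0, H is indefinite and the critical point is a saddle point.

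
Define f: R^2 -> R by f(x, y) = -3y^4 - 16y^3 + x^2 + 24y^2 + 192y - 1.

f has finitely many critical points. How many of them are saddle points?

2

f separates as a function of x plus a function of y, so ∇f=0 decouples.
∂f/∂x = 2x = 0 at x ∈ {0}; ∂f/∂y = -12(y - 2)(y + 2)(y + 4) = 0 at y ∈ {-4, -2, 2}.
The Hessian is diagonal: diag(f_xx, f_yy). Second derivatives: f_xx(0)=2; f_yy(-4)=-144, f_yy(-2)=96, f_yy(2)=-288.
Saddle points occur where the two diagonal entries have opposite signs: (0, -4), (0, 2). Count: 2.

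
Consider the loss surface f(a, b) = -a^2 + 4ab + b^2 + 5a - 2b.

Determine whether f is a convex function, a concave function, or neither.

f is quadratic, so its Hessian is the constant matrix H = [[-2, 4], [4, 2]].
det(H) = -20, tr(H) = 0.
det(H) < 0, so H is indefinite: neither convex nor concave.

neither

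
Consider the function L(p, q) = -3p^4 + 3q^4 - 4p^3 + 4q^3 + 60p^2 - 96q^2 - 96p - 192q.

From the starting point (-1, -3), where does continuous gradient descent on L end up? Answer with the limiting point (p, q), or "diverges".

(1, -4)

L is separable, so gradient descent decouples: p follows -∂L/∂p, q follows -∂L/∂q.
∂L/∂p = -12(p - 2)(p - 1)(p + 4); at p=-1 this is -216, so p increases.
∂L/∂q = 12(q - 4)(q + 1)(q + 4); at q=-3 this is 168, so q decreases.
p converges to its nearest critical value 1 (a local min of the p-part); q converges to -4. The iterate converges to (1, -4).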